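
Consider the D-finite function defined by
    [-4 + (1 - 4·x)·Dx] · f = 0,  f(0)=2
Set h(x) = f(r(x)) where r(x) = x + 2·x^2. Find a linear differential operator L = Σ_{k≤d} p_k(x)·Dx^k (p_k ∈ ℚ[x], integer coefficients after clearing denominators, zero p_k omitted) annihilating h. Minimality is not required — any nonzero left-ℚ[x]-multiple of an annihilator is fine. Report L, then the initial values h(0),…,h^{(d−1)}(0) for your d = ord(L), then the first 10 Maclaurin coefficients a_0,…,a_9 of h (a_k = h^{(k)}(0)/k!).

L = (4 + 16·x) + (-1 + 4·x + 8·x^2)·Dx  (order 1).
h: a_k = 2, 8, 48, 256, 1408, 7680, 41984, 229376, 1253376, 6848512, …
ICs: h(0) = 2.

f: a_k = 2, 8, 32, 128, 512, 2048, 8192, 32768, 131072, 524288, …
Change of var in L_f (x↦r) gives L₀.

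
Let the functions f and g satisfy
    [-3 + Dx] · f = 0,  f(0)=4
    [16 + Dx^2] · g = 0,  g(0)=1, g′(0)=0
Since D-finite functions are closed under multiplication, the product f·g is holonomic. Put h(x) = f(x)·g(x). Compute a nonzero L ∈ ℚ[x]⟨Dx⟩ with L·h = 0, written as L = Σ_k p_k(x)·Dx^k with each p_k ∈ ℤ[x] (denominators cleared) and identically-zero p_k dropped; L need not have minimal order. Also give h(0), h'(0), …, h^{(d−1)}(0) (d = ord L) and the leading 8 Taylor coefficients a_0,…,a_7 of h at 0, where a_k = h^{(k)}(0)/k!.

L = 25 - 6·Dx + Dx^2  (order 2).
h: a_k = 4, 12, -14, -78, -527/6, -79/10, 11753/180, 25481/420, …
ICs: h(0) = 4, h′(0) = 12.

f: a_k = 4, 12, 18, 18, 27/2, 81/10, 81/20, 243/140, …
g: a_k = 1, 0, -8, 0, 32/3, 0, -256/45, 0, …
L₀ := L_f ⊗_s L_g (sym. prod.), ord ≤ 2.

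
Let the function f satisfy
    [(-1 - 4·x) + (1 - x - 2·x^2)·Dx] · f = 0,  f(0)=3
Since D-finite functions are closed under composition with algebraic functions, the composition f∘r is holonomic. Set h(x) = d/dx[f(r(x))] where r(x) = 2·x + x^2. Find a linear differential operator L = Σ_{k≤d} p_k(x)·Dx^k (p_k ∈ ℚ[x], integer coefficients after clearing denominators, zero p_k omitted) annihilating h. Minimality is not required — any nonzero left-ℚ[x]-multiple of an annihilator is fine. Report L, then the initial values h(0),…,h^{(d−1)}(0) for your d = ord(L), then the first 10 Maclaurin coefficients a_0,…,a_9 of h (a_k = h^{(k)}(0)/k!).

L = (13 + 52·x + 186·x^2 + 160·x^3 + 40·x^4) + (-1 - 5·x + 26·x^2 + 62·x^3 + 40·x^4 + 8·x^5)·Dx  (order 1).
h: a_k = 6, 78, 468, 2868, 15810, 84618, 438984, 2232648, 11175462, 55250670, …
ICs: h(0) = 6.

f: a_k = 3, 3, 9, 15, 33, 63, 129, 255, 513, 1023, …
h₀=f(r): pull back L_f along r ⇒ L₀.
Differentiate: ansatz ord ≤ ord L₀ ⇒ L.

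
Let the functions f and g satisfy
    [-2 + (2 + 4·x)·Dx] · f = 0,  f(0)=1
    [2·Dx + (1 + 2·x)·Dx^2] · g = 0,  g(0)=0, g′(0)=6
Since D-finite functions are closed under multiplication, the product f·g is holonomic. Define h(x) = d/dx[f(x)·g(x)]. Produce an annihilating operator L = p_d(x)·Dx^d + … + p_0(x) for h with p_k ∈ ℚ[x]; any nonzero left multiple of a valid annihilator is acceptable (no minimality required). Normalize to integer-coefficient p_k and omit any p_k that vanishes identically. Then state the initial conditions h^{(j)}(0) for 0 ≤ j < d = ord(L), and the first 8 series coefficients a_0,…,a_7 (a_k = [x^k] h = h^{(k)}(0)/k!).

L = 1 + (4 + 8·x)·Dx + (1 + 4·x + 4·x^2)·Dx^2  (order 2).
h: a_k = 6, 0, -3, 8, -71/4, 186/5, -3043/40, 5378/35, …
ICs: h(0) = 6, h′(0) = 0.

f: a_k = 1, 1, -1/2, 1/2, -5/8, 7/8, -21/16, 33/16, …
g: a_k = 0, 6, -6, 8, -12, 96/5, -32, 384/7, …
Product ⇒ symmetric product L₀, ord ≤ 2.
h₀' ⇒ L via d/dx closure of L₀.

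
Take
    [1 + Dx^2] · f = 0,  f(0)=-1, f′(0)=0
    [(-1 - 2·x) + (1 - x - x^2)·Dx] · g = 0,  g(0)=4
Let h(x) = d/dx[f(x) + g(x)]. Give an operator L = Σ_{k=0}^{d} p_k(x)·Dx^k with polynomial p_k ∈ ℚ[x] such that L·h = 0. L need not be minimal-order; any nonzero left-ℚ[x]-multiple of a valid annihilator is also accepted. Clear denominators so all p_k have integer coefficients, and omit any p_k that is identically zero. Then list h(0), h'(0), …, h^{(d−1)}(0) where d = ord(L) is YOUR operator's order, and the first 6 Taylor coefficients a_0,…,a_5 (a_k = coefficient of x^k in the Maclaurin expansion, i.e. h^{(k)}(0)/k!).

f: a_k = -1, 0, 1/2, 0, -1/24, 0, …
g: a_k = 4, 4, 8, 12, 20, 32, …
f+g: L₀ = lclm(L_f,L_g), ord ≤ 2+1.
Derive L from L₀ (diff closure).
L = (124 + 358·x + 470·x^2 + 230·x^3 + 130·x^4 + 18·x^5 + 6·x^6) + (-19 - 29·x + 36·x^2 + 55·x^3 + 50·x^4 + 27·x^5 + 7·x^6 + 2·x^7)·Dx + (124 + 358·x + 470·x^2 + 230·x^3 + 130·x^4 + 18·x^5 + 6·x^6)·Dx^2 + (-19 - 29·x + 36·x^2 + 55·x^3 + 50·x^4 + 27·x^5 + 7·x^6 + 2·x^7)·Dx^3  (order 3).
h: a_k = 4, 17, 36, 479/6, 160, 37441/120, …
ICs: h(0) = 4, h′(0) = 17, h′′(0) = 72.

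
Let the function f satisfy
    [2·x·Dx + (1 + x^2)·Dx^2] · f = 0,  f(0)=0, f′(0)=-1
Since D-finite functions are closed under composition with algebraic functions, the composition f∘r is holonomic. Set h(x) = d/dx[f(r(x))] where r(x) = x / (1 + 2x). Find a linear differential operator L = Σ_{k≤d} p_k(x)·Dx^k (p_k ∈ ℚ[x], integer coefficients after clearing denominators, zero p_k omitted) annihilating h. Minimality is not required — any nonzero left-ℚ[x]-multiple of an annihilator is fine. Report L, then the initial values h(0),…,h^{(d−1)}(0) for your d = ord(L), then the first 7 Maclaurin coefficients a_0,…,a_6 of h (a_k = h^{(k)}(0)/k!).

f: a_k = 0, -1, 0, 1/3, 0, -1/5, 0, …
L₀ from L_f via x↦r, Dx↦r'^{-1}Dx.
h₀' ⇒ L via d/dx closure of L₀.
L = (4 + 10·x) + (1 + 4·x + 5·x^2)·Dx  (order 1).
h: a_k = -1, 4, -11, 24, -41, 44, 29, …
ICs: h(0) = -1.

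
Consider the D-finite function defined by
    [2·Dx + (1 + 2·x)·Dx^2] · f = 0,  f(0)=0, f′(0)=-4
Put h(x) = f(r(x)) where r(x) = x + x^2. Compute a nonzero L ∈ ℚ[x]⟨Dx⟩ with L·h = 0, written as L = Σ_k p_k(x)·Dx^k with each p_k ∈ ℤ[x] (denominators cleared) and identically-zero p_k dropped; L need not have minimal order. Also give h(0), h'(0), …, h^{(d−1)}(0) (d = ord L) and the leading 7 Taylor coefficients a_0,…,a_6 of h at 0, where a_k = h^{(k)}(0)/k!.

f: a_k = 0, -4, 4, -16/3, 8, -64/5, 64/3, …
f∘r: x↦r, Dx↦Dx/r' in L_f ⇒ L₀.
L = (4·x + 4·x^2)·Dx + (1 + 4·x + 6·x^2 + 4·x^3)·Dx^2  (order 2).
h: a_k = 0, -4, 0, 8/3, -4, 16/5, 0, …
ICs: h(0) = 0, h′(0) = -4.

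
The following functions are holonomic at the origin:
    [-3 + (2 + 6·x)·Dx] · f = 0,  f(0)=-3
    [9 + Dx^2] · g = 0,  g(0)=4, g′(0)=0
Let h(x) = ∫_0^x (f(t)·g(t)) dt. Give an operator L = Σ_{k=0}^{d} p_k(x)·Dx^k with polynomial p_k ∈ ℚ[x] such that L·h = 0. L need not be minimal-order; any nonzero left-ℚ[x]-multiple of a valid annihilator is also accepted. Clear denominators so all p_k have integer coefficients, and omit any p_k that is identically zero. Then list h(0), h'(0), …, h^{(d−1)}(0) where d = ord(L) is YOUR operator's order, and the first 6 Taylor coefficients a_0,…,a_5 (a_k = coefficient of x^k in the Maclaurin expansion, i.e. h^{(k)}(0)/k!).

L = (63 + 216·x + 324·x^2)·Dx + (-12 - 36·x)·Dx^2 + (4 + 24·x + 36·x^2)·Dx^3  (order 3).
h: a_k = 0, -12, -9, 45/2, 243/16, -405/32, …
ICs: h(0) = 0, h′(0) = -12, h′′(0) = -18.

f: a_k = -3, -9/2, 27/8, -81/16, 1215/128, -5103/256, …
g: a_k = 4, 0, -18, 0, 27/2, 0, …
L₀ := L_f ⊗_s L_g (sym. prod.), ord ≤ 2.
Integrate: L := L₀·Dx.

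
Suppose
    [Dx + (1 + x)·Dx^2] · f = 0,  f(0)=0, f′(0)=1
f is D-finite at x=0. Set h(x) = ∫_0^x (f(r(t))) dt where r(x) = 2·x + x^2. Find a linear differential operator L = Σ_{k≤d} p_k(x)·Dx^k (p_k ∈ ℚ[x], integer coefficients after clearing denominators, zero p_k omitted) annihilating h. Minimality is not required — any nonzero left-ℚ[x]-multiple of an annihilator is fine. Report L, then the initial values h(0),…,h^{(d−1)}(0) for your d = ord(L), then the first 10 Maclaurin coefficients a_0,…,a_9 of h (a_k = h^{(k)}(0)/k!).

f: a_k = 0, 1, -1/2, 1/3, -1/4, 1/5, -1/6, 1/7, -1/8, 1/9, …
Change of var in L_f (x↦r) gives L₀.
h=∫h₀ ⇒ L = L₀·Dx.
L = Dx^2 + (1 + x)·Dx^3  (order 3).
h: a_k = 0, 0, 1, -1/3, 1/6, -1/10, 1/15, -1/21, 1/28, -1/36, …
ICs: h(0) = 0, h′(0) = 0, h′′(0) = 2.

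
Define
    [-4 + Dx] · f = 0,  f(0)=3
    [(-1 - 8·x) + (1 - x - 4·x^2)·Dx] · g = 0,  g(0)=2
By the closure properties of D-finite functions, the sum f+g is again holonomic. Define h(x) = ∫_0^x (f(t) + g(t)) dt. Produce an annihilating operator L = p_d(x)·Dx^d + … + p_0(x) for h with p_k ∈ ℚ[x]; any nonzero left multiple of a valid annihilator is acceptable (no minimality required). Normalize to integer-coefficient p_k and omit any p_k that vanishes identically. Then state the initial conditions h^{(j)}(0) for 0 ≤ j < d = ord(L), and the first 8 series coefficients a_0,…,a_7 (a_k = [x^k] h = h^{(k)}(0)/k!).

f: a_k = 3, 12, 24, 32, 32, 128/5, 256/15, 1024/105, …
g: a_k = 2, 2, 10, 18, 58, 130, 362, 882, …
Weyl lclm of L_f,L_g ⇒ L₀ (ord ≤ 2).
h=∫h₀ ⇒ L = L₀·Dx.
L = (24 - 16·x + 576·x^2 + 512·x^3)·Dx + (6 - 56·x - 208·x^2 + 128·x^3 + 256·x^4)·Dx^2 + (-3 + 15·x + 16·x^2 - 64·x^3 - 64·x^4)·Dx^3  (order 3).
h: a_k = 0, 5, 7, 34/3, 25/2, 18, 389/15, 5686/105, …
ICs: h(0) = 0, h′(0) = 5, h′′(0) = 14.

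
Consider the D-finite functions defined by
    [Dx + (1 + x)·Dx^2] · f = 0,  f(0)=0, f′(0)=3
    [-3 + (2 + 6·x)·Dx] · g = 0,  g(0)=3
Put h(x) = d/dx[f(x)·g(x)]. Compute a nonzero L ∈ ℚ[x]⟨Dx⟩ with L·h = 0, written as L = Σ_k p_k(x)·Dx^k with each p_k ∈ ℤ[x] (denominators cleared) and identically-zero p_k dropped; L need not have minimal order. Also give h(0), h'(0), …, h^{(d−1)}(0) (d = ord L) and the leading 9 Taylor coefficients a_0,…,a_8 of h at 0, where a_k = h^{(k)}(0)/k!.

f: a_k = 0, 3, -3/2, 1, -3/4, 3/5, -1/2, 3/7, -3/8, …
g: a_k = 3, 9/2, -27/8, 81/16, -1215/128, 5103/256, -45927/1024, 216513/2048, -8444007/32768, …
h₀=f·g: eliminate ⇒ L₀, order ≤ 2·1.
h=h₀': d/dx-closure on L₀ ⇒ L.
L = (3 + 126·x + 27·x^2) + (128 + 648·x + 864·x^2 + 216·x^3)·Dx + (28 + 208·x + 504·x^2 + 432·x^3 + 108·x^4)·Dx^2  (order 2).
h: a_k = 9, 18, -333/8, 90, -26253/128, 159039/320, -6477381/5120, 7472907/2240, -2068124787/229376, …
ICs: h(0) = 9, h′(0) = 18.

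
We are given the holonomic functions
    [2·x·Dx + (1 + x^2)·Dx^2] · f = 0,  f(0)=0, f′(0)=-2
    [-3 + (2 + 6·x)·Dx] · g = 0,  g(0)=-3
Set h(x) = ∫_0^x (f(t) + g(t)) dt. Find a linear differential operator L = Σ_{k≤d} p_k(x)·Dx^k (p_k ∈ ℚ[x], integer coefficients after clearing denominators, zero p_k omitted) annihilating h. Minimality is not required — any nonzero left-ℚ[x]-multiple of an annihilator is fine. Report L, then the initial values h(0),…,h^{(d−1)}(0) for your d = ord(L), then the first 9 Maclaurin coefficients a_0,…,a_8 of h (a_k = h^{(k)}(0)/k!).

L = (-12 - 90·x + 36·x^2 + 54·x^3)·Dx^2 + (-35 - 48·x - 102·x^2 + 144·x^3 + 189·x^4)·Dx^3 + (-6 - 10·x + 36·x^2 + 44·x^3 + 42·x^4 + 54·x^5)·Dx^4  (order 4).
h: a_k = 0, -3, -13/4, 9/8, -211/192, 243/128, -26027/7680, 6561/1024, -1511495/114688, …
ICs: h(0) = 0, h′(0) = -3, h′′(0) = -13/2, h′′′(0) = 27/4.

f: a_k = 0, -2, 0, 2/3, 0, -2/5, 0, 2/7, 0, …
g: a_k = -3, -9/2, 27/8, -81/16, 1215/128, -5103/256, 45927/1024, -216513/2048, 8444007/32768, …
h₀=f+g: left-lcm gives L₀, ord ≤ 3.
h=∫h₀ ⇒ L = L₀·Dx.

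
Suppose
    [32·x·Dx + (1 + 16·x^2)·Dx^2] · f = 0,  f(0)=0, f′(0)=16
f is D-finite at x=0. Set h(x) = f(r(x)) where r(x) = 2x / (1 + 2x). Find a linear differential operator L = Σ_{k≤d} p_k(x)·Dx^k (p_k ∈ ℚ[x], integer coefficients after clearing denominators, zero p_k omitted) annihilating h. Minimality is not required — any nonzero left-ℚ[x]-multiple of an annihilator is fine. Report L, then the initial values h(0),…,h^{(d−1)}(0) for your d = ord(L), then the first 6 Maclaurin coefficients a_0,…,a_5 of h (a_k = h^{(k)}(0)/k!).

f: a_k = 0, 16, 0, -256/3, 0, 4096/5, …
L₀ from L_f via x↦r, Dx↦r'^{-1}Dx.
L = (4 + 136·x)·Dx + (1 + 4·x + 68·x^2)·Dx^2  (order 2).
h: a_k = 0, 32, -64, -1664/3, 3840, 51712/5, …
ICs: h(0) = 0, h′(0) = 32.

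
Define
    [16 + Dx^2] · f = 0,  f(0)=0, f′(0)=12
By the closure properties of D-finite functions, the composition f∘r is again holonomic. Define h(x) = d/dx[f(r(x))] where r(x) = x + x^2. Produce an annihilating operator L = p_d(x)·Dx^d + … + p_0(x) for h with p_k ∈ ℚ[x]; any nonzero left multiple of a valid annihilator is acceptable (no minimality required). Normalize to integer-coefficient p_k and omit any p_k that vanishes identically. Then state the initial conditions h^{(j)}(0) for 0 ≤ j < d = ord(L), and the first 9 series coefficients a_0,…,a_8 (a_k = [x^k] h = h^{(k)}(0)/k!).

f: a_k = 0, 12, 0, -32, 0, 128/5, 0, -1024/105, 0, …
h₀=f(r): pull back L_f along r ⇒ L₀.
Derive L from L₀ (diff closure).
L = (28 + 128·x + 384·x^2 + 512·x^3 + 256·x^4) + (-6 - 12·x)·Dx + (1 + 4·x + 4·x^2)·Dx^2  (order 2).
h: a_k = 12, 24, -96, -384, -352, 576, 25856/15, 22528/15, -70528/105, …
ICs: h(0) = 12, h′(0) = 24.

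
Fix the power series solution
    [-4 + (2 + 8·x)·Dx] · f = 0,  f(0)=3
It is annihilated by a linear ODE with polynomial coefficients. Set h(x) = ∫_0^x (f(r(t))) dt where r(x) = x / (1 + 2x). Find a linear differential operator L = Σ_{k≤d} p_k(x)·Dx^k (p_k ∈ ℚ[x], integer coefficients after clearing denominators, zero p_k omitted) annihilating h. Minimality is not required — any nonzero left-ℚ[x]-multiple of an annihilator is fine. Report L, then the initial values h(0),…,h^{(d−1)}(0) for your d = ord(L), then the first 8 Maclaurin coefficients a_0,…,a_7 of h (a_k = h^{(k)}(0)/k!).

f: a_k = 3, 6, -6, 12, -30, 84, -252, 792, …
L₀ from L_f via x↦r, Dx↦r'^{-1}Dx.
Integrate: L := L₀·Dx.
L = -2·Dx + (1 + 8·x + 12·x^2)·Dx^2  (order 2).
h: a_k = 0, 3, 3, -6, 15, -222/5, 150, -3924/7, …
ICs: h(0) = 0, h′(0) = 3.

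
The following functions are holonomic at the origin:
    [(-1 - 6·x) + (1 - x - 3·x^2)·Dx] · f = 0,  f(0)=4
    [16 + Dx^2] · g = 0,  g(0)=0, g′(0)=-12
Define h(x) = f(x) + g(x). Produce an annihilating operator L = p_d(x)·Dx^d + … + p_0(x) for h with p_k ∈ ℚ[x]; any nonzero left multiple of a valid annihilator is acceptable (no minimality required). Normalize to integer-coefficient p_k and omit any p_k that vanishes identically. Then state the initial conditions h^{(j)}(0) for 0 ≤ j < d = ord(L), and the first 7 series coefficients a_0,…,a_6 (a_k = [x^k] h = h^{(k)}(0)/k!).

L = (464 + 2816·x + 416·x^2 + 2112·x^3 + 5760·x^4 + 6912·x^5) + (-192 + 304·x + 672·x^2 - 1312·x^3 - 1008·x^4 + 3456·x^5 + 3456·x^6)·Dx + (29 + 176·x + 26·x^2 + 132·x^3 + 360·x^4 + 432·x^5)·Dx^2 + (-12 + 19·x + 42·x^2 - 82·x^3 - 63·x^4 + 216·x^5 + 216·x^6)·Dx^3  (order 3).
h: a_k = 4, -8, 16, 60, 76, 672/5, 388, …
ICs: h(0) = 4, h′(0) = -8, h′′(0) = 32.

f: a_k = 4, 4, 16, 28, 76, 160, 388, …
g: a_k = 0, -12, 0, 32, 0, -128/5, 0, …
L₀ := lclm(L_f,L_g); ord L₀ ≤ 1+2.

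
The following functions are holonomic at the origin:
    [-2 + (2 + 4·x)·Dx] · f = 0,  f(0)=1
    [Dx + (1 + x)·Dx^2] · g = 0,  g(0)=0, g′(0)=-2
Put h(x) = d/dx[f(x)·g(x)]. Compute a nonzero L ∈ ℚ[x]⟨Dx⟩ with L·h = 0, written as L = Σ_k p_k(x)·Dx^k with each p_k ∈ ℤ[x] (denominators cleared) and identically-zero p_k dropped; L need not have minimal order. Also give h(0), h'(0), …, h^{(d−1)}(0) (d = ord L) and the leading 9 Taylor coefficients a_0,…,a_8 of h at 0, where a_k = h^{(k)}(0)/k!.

f: a_k = 1, 1, -1/2, 1/2, -5/8, 7/8, -21/16, 33/16, -429/128, …
g: a_k = 0, -2, 1, -2/3, 1/2, -2/5, 1/3, -2/7, 1/4, …
Sym-product of L_f,L_g gives L₀ (≤ ord 2).
Derive L from L₀ (diff closure).
L = (1 + 4·x + x^2) + (7 + 27·x + 30·x^2 + 8·x^3)·Dx + (2 + 11·x + 21·x^2 + 16·x^3 + 4·x^4)·Dx^2  (order 2).
h: a_k = -2, -2, 4, -20/3, 131/12, -363/20, 309/10, -1886/35, 43003/448, …
ICs: h(0) = -2, h′(0) = -2.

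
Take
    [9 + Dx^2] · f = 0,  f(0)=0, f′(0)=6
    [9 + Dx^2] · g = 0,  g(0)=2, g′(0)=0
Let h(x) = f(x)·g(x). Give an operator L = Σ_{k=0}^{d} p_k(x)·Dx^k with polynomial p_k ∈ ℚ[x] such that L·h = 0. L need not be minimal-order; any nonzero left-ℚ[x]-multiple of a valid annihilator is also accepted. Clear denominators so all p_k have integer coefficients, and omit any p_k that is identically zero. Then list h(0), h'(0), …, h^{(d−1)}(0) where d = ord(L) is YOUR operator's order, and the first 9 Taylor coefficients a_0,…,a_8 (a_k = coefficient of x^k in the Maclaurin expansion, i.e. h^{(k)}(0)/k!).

f: a_k = 0, 6, 0, -9, 0, 81/20, 0, -243/280, 0, …
g: a_k = 2, 0, -9, 0, 27/4, 0, -81/40, 0, 729/2240, …
h₀=f·g: eliminate ⇒ L₀, order ≤ 2·2.
L = 36·Dx + Dx^3  (order 3).
h: a_k = 0, 12, 0, -72, 0, 648/5, 0, -3888/35, 0, …
ICs: h(0) = 0, h′(0) = 12, h′′(0) = 0.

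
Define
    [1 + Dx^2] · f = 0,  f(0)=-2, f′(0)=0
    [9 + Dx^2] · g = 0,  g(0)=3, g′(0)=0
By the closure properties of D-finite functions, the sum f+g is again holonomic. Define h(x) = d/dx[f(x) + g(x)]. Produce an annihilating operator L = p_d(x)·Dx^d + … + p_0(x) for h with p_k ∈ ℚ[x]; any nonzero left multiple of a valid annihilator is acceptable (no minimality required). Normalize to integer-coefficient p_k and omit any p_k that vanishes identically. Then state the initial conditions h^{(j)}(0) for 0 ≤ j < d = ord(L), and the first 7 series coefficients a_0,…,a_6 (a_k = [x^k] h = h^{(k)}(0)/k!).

L = 9 + 10·Dx^2 + Dx^4  (order 4).
h: a_k = 0, -25, 0, 241/6, 0, -437/24, 0, …
ICs: h(0) = 0, h′(0) = -25, h′′(0) = 0, h′′′(0) = 241.

f: a_k = -2, 0, 1, 0, -1/12, 0, 1/360, …
g: a_k = 3, 0, -27/2, 0, 81/8, 0, -243/80, …
Sum ⇒ L₀ = lclm(L_f,L_g) in ℚ(x)⟨Dx⟩.
Differentiate: ansatz ord ≤ ord L₀ ⇒ L.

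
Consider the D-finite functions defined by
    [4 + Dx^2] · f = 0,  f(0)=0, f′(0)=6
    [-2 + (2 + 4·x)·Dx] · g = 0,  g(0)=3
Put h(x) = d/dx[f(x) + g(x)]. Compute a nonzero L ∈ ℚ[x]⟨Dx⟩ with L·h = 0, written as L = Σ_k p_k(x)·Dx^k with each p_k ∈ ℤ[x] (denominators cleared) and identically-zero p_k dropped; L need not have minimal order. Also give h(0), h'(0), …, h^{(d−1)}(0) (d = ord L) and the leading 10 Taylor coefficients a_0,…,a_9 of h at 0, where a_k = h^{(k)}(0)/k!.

f: a_k = 0, 6, 0, -4, 0, 4/5, 0, -8/105, 0, 4/945, …
g: a_k = 3, 3, -3/2, 3/2, -15/8, 21/8, -63/16, 99/16, -1287/128, 2145/128, …
Sum ⇒ L₀ = lclm(L_f,L_g) in ℚ(x)⟨Dx⟩.
Differentiate: ansatz ord ≤ ord L₀ ⇒ L.
L = (-76 - 64·x - 64·x^2) + (-28 - 120·x - 192·x^2 - 128·x^3)·Dx + (-19 - 16·x - 16·x^2)·Dx^2 + (-7 - 30·x - 48·x^2 - 32·x^3)·Dx^3  (order 3).
h: a_k = 9, -3, -15/2, -15/2, 137/8, -189/8, 10267/240, -1287/16, 2027537/13440, -36465/128, …
ICs: h(0) = 9, h′(0) = -3, h′′(0) = -15.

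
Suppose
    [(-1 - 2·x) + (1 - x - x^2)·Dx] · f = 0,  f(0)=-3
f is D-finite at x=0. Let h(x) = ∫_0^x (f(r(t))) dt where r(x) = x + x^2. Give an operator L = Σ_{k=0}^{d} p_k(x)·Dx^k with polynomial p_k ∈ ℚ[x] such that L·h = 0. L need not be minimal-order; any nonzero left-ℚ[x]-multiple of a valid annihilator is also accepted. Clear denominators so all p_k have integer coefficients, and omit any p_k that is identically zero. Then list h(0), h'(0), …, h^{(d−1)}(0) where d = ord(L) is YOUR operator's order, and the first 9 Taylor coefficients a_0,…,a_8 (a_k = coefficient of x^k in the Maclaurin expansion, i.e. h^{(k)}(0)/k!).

f: a_k = -3, -3, -6, -9, -15, -24, -39, -63, -102, …
Substitute x→r, Dx→(1/r')Dx; clear ⇒ L₀.
h=∫₀ˣh₀: take L = L₀·Dx.
L = (1 + 4·x + 6·x^2 + 4·x^3)·Dx + (-1 + x + 2·x^2 + 2·x^3 + x^4)·Dx^2  (order 2).
h: a_k = 0, -3, -3/2, -3, -21/4, -48/5, -37/2, -258/7, -597/8, …
ICs: h(0) = 0, h′(0) = -3.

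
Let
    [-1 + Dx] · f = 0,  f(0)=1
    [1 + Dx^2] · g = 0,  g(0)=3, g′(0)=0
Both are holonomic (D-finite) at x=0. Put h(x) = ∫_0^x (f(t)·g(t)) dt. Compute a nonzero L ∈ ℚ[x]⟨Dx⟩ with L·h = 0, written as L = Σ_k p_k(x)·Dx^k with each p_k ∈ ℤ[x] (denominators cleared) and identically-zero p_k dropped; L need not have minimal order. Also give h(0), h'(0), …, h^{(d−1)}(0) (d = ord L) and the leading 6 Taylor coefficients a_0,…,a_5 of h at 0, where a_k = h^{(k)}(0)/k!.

L = 2·Dx - 2·Dx^2 + Dx^3  (order 3).
h: a_k = 0, 3, 3/2, 0, -1/4, -1/10, …
ICs: h(0) = 0, h′(0) = 3, h′′(0) = 3.

f: a_k = 1, 1, 1/2, 1/6, 1/24, 1/120, …
g: a_k = 3, 0, -3/2, 0, 1/8, 0, …
f·g: L₀ = L_f ⊗_s L_g, ord ≤ 1·2.
h=∫h₀ ⇒ L = L₀·Dx.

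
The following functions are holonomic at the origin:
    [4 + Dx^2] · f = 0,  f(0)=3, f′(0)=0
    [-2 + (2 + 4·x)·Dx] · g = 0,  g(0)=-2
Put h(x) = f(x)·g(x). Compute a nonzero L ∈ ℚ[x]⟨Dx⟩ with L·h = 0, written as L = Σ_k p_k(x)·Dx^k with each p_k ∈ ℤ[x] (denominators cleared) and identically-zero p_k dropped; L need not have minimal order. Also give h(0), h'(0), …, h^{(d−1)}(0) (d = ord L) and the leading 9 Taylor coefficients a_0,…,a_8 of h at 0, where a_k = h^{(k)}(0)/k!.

f: a_k = 3, 0, -6, 0, 2, 0, -4/15, 0, 2/105, …
g: a_k = -2, -2, 1, -1, 5/4, -7/4, 21/8, -33/8, 429/64, …
Sym-product of L_f,L_g gives L₀ (≤ ord 2).
L = (7 + 16·x + 16·x^2) + (-2 - 4·x)·Dx + (1 + 4·x + 4·x^2)·Dx^2  (order 2).
h: a_k = -6, -6, 15, 9, -25/4, -13/4, 349/120, -401/120, 44047/6720, …
ICs: h(0) = -6, h′(0) = -6.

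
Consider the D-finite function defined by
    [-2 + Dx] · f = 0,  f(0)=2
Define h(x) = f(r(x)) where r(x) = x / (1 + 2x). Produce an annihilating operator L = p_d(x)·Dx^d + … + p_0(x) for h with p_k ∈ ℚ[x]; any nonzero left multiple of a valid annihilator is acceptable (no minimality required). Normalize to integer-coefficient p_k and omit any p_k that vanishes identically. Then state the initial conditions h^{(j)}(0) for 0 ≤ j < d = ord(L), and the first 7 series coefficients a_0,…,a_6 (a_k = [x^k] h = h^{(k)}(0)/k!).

L = -2 + (1 + 4·x + 4·x^2)·Dx  (order 1).
h: a_k = 2, 4, -4, 8/3, 4/3, -152/15, 1208/45, …
ICs: h(0) = 2.

f: a_k = 2, 4, 4, 8/3, 4/3, 8/15, 8/45, …
Change of var in L_f (x↦r) gives L₀.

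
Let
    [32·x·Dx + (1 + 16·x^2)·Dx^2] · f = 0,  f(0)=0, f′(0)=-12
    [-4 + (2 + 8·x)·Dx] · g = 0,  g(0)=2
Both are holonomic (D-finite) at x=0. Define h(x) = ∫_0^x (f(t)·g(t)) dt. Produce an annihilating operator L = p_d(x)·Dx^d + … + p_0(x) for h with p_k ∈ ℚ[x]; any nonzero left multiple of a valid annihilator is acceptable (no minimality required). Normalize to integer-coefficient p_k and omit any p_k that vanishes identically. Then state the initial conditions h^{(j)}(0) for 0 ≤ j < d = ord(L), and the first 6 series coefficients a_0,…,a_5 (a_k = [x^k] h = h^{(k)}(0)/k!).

f: a_k = 0, -12, 0, 64, 0, -3072/5, …
g: a_k = 2, 4, -4, 8, -20, 56, …
Sym-product of L_f,L_g gives L₀ (≤ ord 2).
h=∫₀ˣh₀: take L = L₀·Dx.
L = (12 - 64·x - 64·x^2)·Dx + (-4 + 16·x + 192·x^2 + 256·x^3)·Dx^2 + (1 + 8·x + 32·x^2 + 128·x^3 + 256·x^4)·Dx^3  (order 3).
h: a_k = 0, 0, -12, -16, 44, 32, …
ICs: h(0) = 0, h′(0) = 0, h′′(0) = -24.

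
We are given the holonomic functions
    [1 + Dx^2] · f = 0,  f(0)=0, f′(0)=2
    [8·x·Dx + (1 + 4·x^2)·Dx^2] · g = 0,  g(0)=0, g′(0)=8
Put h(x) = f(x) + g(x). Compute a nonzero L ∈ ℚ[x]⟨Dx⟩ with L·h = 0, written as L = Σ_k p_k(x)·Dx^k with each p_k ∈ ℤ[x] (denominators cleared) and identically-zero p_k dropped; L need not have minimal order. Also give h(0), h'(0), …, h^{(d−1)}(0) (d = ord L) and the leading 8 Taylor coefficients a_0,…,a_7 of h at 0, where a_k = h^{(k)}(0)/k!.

L = (-376·x + 1600·x^3 + 128·x^5)·Dx + (-7 + 76·x^2 + 432·x^4 + 64·x^6)·Dx^2 + (-376·x + 1600·x^3 + 128·x^5)·Dx^3 + (-7 + 76·x^2 + 432·x^4 + 64·x^6)·Dx^4  (order 4).
h: a_k = 0, 10, 0, -11, 0, 1537/60, 0, -184321/2520, …
ICs: h(0) = 0, h′(0) = 10, h′′(0) = 0, h′′′(0) = -66.

f: a_k = 0, 2, 0, -1/3, 0, 1/60, 0, -1/2520, …
g: a_k = 0, 8, 0, -32/3, 0, 128/5, 0, -512/7, …
h₀=f+g: left-lcm gives L₀, ord ≤ 4.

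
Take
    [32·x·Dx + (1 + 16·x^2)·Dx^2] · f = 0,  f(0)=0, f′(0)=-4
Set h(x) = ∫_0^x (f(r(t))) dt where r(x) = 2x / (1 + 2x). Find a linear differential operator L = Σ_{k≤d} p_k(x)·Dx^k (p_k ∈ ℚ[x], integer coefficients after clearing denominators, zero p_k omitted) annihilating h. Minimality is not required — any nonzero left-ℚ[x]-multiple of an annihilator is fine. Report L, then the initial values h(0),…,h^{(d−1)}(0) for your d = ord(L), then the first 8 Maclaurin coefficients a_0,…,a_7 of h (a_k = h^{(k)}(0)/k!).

L = (4 + 136·x)·Dx^2 + (1 + 4·x + 68·x^2)·Dx^3  (order 3).
h: a_k = 0, 0, -4, 16/3, 104/3, -192, -6464/15, 156416/21, …
ICs: h(0) = 0, h′(0) = 0, h′′(0) = -8.

f: a_k = 0, -4, 0, 64/3, 0, -1024/5, 0, 16384/7, …
h₀=f(r): pull back L_f along r ⇒ L₀.
Integrate: L := L₀·Dx.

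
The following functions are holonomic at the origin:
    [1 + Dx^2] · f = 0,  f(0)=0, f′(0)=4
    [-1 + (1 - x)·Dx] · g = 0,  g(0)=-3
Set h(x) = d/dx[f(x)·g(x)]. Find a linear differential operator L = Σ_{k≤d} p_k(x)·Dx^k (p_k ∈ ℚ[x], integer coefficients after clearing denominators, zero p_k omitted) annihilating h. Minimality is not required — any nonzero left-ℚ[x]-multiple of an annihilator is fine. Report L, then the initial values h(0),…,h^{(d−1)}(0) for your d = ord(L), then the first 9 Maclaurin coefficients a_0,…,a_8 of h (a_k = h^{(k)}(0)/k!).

f: a_k = 0, 4, 0, -2/3, 0, 1/30, 0, -1/1260, 0, …
g: a_k = -3, -3, -3, -3, -3, -3, -3, -3, -3, …
f·g: L₀ = L_f ⊗_s L_g, ord ≤ 2·1.
Derive L from L₀ (diff closure).
L = (-1 - 2·x + x^2) + (-2 + 2·x)·Dx + (1 - 2·x + x^2)·Dx^2  (order 2).
h: a_k = -12, -24, -30, -40, -101/2, -303/5, -4241/60, -8482/105, -305353/3360, …
ICs: h(0) = -12, h′(0) = -24.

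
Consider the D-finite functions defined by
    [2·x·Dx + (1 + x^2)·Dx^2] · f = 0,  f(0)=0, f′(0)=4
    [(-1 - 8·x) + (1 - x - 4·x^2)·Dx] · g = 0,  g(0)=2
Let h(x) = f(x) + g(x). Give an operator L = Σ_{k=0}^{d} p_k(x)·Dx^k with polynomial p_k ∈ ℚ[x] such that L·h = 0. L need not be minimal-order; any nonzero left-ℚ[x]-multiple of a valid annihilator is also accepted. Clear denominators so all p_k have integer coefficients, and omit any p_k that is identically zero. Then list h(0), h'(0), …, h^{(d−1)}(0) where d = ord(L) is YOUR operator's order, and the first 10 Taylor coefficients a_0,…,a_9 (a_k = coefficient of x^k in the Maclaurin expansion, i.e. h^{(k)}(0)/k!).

L = (10 - 40·x - 478·x^2 - 864·x^3 - 2496·x^4 - 384·x^6)·Dx + (-28 - 246·x - 316·x^2 - 1182·x^3 - 752·x^4 - 2048·x^5 - 48·x^6 - 384·x^7)·Dx^2 + (5 + 8·x + 32·x^2 - 104·x^3 - 197·x^4 - 128·x^5 - 288·x^6 - 16·x^7 - 64·x^8)·Dx^3  (order 3).
h: a_k = 2, 6, 10, 50/3, 58, 654/5, 362, 6170/7, 2330, 52726/9, …
ICs: h(0) = 2, h′(0) = 6, h′′(0) = 20.

f: a_k = 0, 4, 0, -4/3, 0, 4/5, 0, -4/7, 0, 4/9, …
g: a_k = 2, 2, 10, 18, 58, 130, 362, 882, 2330, 5858, …
h₀=f+g: left-lcm gives L₀, ord ≤ 3.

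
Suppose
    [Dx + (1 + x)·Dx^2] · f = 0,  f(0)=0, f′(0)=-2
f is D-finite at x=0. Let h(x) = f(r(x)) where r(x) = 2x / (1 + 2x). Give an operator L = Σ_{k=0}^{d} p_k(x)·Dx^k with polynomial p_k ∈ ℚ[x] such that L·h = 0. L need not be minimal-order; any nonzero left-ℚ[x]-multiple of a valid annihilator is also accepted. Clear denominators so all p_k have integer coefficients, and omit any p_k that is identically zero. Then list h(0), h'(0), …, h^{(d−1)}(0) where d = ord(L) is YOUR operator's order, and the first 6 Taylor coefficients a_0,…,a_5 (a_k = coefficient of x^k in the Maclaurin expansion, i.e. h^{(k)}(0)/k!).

f: a_k = 0, -2, 1, -2/3, 1/2, -2/5, …
L₀ from L_f via x↦r, Dx↦r'^{-1}Dx.
L = (6 + 16·x)·Dx + (1 + 6·x + 8·x^2)·Dx^2  (order 2).
h: a_k = 0, -4, 12, -112/3, 120, -1984/5, …
ICs: h(0) = 0, h′(0) = -4.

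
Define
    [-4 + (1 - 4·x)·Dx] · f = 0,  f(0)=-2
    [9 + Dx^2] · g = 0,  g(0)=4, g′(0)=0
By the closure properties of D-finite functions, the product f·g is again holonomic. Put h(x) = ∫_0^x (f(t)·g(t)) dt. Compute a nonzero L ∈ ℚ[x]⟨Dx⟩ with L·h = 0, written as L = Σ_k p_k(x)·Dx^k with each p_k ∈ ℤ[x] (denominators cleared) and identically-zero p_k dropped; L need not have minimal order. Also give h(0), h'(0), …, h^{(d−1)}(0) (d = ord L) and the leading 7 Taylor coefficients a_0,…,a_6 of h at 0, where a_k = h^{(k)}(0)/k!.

f: a_k = -2, -8, -32, -128, -512, -2048, -8192, …
g: a_k = 4, 0, -18, 0, 27/2, 0, -81/20, …
h₀=f·g: eliminate ⇒ L₀, order ≤ 1·2.
∫: right-multiply L₀ by Dx.
L = (-9 + 36·x)·Dx + 8·Dx^2 + (-1 + 4·x)·Dx^3  (order 3).
h: a_k = 0, -8, -16, -92/3, -92, -1499/5, -2998/3, …
ICs: h(0) = 0, h′(0) = -8, h′′(0) = -32.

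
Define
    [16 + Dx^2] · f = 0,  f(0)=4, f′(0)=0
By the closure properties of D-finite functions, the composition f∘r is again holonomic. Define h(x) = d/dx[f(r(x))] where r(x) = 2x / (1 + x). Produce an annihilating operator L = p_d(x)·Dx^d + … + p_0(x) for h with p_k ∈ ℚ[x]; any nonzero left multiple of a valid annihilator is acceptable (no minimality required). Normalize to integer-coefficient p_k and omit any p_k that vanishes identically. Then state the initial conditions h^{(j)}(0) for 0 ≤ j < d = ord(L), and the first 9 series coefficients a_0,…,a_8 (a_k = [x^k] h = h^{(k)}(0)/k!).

L = (70 + 12·x + 6·x^2) + (6 + 18·x + 18·x^2 + 6·x^3)·Dx + (1 + 4·x + 6·x^2 + 4·x^3 + x^4)·Dx^2  (order 2).
h: a_k = 0, -256, 768, 3584/3, -33280/3, 425728/15, -145152/5, -14922752/315, 9776128/35, …
ICs: h(0) = 0, h′(0) = -256.

f: a_k = 4, 0, -32, 0, 128/3, 0, -1024/45, 0, 2048/315, …
Substitute x→r, Dx→(1/r')Dx; clear ⇒ L₀.
h=h₀': d/dx-closure on L₀ ⇒ L.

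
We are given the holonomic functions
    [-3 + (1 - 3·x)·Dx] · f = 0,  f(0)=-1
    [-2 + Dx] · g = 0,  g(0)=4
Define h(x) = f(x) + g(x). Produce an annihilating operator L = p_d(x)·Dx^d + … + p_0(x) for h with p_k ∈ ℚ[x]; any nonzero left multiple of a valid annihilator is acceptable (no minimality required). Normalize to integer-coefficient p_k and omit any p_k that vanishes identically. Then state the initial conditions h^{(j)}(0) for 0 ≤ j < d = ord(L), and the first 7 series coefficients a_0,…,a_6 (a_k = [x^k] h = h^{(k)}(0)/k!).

f: a_k = -1, -3, -9, -27, -81, -243, -729, …
g: a_k = 4, 8, 8, 16/3, 8/3, 16/15, 16/45, …
Sum ⇒ L₀ = lclm(L_f,L_g) in ℚ(x)⟨Dx⟩.
L = (-24 - 36·x) + (14 + 24·x - 36·x^2)·Dx + (-1 - 3·x + 18·x^2)·Dx^2  (order 2).
h: a_k = 3, 5, -1, -65/3, -235/3, -3629/15, -32789/45, …
ICs: h(0) = 3, h′(0) = 5.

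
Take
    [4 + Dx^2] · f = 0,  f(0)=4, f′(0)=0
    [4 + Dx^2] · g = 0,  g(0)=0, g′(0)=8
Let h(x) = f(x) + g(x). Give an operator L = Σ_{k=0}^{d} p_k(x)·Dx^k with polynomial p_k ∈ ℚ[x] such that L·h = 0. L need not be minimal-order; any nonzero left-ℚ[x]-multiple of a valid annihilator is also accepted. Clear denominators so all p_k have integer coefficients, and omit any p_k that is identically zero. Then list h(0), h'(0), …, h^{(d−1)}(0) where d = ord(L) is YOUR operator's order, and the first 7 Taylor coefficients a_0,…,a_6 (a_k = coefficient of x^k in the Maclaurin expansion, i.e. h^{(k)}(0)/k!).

f: a_k = 4, 0, -8, 0, 8/3, 0, -16/45, …
g: a_k = 0, 8, 0, -16/3, 0, 16/15, 0, …
L₀ := lclm(L_f,L_g); ord L₀ ≤ 2+2.
L = 4 + Dx^2  (order 2).
h: a_k = 4, 8, -8, -16/3, 8/3, 16/15, -16/45, …
ICs: h(0) = 4, h′(0) = 8.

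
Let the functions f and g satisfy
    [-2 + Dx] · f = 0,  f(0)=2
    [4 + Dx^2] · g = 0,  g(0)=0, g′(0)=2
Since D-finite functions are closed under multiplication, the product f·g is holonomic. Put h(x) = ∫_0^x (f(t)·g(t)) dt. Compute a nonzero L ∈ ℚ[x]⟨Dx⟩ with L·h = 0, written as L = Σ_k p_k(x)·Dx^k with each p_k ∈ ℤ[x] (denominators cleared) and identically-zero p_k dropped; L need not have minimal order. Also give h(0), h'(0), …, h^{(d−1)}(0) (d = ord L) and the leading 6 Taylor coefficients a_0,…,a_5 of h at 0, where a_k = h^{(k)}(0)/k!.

L = 8·Dx - 4·Dx^2 + Dx^3  (order 3).
h: a_k = 0, 0, 2, 8/3, 4/3, 0, …
ICs: h(0) = 0, h′(0) = 0, h′′(0) = 4.

f: a_k = 2, 4, 4, 8/3, 4/3, 8/15, …
g: a_k = 0, 2, 0, -4/3, 0, 4/15, …
Sym-product of L_f,L_g gives L₀ (≤ ord 2).
h=∫₀ˣh₀: take L = L₀·Dx.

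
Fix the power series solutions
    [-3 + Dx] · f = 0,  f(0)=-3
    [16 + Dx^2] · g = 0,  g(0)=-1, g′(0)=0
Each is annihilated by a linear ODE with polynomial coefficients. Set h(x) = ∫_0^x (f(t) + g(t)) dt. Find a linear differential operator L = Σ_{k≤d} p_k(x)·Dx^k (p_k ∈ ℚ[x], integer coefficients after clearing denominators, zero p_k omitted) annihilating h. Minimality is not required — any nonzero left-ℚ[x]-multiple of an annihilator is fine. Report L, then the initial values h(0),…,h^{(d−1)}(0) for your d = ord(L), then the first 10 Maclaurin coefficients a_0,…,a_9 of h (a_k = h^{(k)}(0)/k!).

L = -48·Dx + 16·Dx^2 - 3·Dx^3 + Dx^4  (order 4).
h: a_k = 0, -4, -9/2, -11/6, -27/8, -499/120, -81/80, 1909/5040, -729/4480, -85219/362880, …
ICs: h(0) = 0, h′(0) = -4, h′′(0) = -9, h′′′(0) = -11.

f: a_k = -3, -9, -27/2, -27/2, -81/8, -243/40, -243/80, -729/560, -2187/4480, -729/4480, …
g: a_k = -1, 0, 8, 0, -32/3, 0, 256/45, 0, -512/315, 0, …
h₀=f+g: left-lcm gives L₀, ord ≤ 3.
∫: right-multiply L₀ by Dx.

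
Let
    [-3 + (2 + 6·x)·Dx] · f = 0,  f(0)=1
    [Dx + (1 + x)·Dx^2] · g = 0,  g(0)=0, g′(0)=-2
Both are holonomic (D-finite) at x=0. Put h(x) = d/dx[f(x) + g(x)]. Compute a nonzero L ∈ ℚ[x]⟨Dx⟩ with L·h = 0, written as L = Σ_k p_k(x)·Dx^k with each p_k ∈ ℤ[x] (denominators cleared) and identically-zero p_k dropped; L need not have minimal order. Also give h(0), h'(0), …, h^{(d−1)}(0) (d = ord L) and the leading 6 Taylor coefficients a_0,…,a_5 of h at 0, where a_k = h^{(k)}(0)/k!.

L = (-15 + 9·x) + (-19 - 6·x + 45·x^2)·Dx + (-2 - 2·x + 18·x^2 + 18·x^3)·Dx^2  (order 2).
h: a_k = -1/2, -1/4, 49/16, -341/32, 7993/256, -44903/512, …
ICs: h(0) = -1/2, h′(0) = -1/4.

f: a_k = 1, 3/2, -9/8, 27/16, -405/128, 1701/256, …
g: a_k = 0, -2, 1, -2/3, 1/2, -2/5, …
f+g: L₀ = lclm(L_f,L_g), ord ≤ 1+2.
Differentiate: ansatz ord ≤ ord L₀ ⇒ L.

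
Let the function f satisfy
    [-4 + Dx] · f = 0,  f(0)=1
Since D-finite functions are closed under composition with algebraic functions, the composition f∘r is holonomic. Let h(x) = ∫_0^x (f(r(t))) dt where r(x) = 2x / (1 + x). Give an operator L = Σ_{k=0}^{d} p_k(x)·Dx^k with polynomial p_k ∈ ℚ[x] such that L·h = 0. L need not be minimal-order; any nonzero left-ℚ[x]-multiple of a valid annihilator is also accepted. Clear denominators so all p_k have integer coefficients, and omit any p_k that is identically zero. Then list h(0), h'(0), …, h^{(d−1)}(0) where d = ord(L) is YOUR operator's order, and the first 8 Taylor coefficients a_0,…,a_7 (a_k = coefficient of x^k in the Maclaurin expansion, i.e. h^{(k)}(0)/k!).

L = -8·Dx + (1 + 2·x + x^2)·Dx^2  (order 2).
h: a_k = 0, 1, 4, 8, 22/3, 8/15, -44/15, 184/315, …
ICs: h(0) = 0, h′(0) = 1.

f: a_k = 1, 4, 8, 32/3, 32/3, 128/15, 256/45, 1024/315, …
h₀=f(r): pull back L_f along r ⇒ L₀.
Integrate: L := L₀·Dx.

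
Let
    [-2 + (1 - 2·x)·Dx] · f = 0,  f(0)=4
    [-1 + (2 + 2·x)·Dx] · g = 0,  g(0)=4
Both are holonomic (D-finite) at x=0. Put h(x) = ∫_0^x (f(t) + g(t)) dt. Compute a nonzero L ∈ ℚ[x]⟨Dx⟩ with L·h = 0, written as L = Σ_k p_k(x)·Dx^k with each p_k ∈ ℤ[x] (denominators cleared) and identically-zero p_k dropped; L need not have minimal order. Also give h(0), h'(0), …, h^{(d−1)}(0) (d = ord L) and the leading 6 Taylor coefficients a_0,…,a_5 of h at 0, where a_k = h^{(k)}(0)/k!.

L = (-6 - 4·x)·Dx + (11 + 20·x + 12·x^2)·Dx^2 + (-2 - 2·x + 8·x^2 + 8·x^3)·Dx^3  (order 3).
h: a_k = 0, 8, 5, 31/6, 129/16, 2043/160, …
ICs: h(0) = 0, h′(0) = 8, h′′(0) = 10.

f: a_k = 4, 8, 16, 32, 64, 128, …
g: a_k = 4, 2, -1/2, 1/4, -5/32, 7/64, …
h₀=f+g: left-lcm gives L₀, ord ≤ 2.
h=∫h₀ ⇒ L = L₀·Dx.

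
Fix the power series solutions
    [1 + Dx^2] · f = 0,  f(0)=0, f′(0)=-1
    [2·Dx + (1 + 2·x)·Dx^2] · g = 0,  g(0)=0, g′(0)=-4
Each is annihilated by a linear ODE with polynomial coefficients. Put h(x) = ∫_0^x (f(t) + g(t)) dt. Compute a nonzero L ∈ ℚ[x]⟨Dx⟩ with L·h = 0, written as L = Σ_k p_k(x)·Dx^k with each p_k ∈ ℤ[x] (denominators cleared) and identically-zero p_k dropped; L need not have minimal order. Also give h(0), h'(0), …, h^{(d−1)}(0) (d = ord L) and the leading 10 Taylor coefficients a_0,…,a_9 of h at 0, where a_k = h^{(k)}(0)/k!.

L = (50 + 8·x + 8·x^2)·Dx^2 + (9 + 22·x + 12·x^2 + 8·x^3)·Dx^3 + (50 + 8·x + 8·x^2)·Dx^4 + (9 + 22·x + 12·x^2 + 8·x^3)·Dx^5  (order 5).
h: a_k = 0, 0, -5/2, 4/3, -31/24, 8/5, -1537/720, 64/21, -184319/40320, 64/9, …
ICs: h(0) = 0, h′(0) = 0, h′′(0) = -5, h′′′(0) = 8, h′′′′(0) = -31.

f: a_k = 0, -1, 0, 1/6, 0, -1/120, 0, 1/5040, 0, -1/362880, …
g: a_k = 0, -4, 4, -16/3, 8, -64/5, 64/3, -256/7, 64, -1024/9, …
L₀ := lclm(L_f,L_g); ord L₀ ≤ 2+2.
∫: right-multiply L₀ by Dx.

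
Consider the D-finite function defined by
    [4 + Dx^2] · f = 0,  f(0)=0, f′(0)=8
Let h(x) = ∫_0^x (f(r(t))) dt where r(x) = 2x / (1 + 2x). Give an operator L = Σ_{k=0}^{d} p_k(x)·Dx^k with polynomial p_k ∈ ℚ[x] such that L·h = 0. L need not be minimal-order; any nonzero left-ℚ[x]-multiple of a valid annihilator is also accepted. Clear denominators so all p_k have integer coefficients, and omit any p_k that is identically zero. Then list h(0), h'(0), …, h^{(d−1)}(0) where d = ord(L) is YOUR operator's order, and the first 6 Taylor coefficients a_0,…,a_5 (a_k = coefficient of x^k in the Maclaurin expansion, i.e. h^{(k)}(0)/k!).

L = 16·Dx + (4 + 24·x + 48·x^2 + 32·x^3)·Dx^2 + (1 + 8·x + 24·x^2 + 32·x^3 + 16·x^4)·Dx^3  (order 3).
h: a_k = 0, 0, 8, -32/3, 16/3, 128/5, …
ICs: h(0) = 0, h′(0) = 0, h′′(0) = 16.

f: a_k = 0, 8, 0, -16/3, 0, 16/15, …
Substitute x→r, Dx→(1/r')Dx; clear ⇒ L₀.
h=∫h₀ ⇒ L = L₀·Dx.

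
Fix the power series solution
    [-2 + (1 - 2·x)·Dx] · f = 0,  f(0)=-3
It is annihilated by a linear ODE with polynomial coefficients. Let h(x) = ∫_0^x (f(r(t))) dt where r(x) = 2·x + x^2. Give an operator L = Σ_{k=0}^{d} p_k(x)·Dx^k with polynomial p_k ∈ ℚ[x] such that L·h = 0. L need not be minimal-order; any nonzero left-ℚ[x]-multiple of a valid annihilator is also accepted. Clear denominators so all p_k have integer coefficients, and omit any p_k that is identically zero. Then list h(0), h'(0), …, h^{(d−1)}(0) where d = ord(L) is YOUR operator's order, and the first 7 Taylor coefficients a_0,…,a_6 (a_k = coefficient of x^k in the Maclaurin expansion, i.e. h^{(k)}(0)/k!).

f: a_k = -3, -6, -12, -24, -48, -96, -192, …
f∘r: x↦r, Dx↦Dx/r' in L_f ⇒ L₀.
Integrate: L := L₀·Dx.
L = (4 + 4·x)·Dx + (-1 + 4·x + 2·x^2)·Dx^2  (order 2).
h: a_k = 0, -3, -6, -18, -60, -1068/5, -792, …
ICs: h(0) = 0, h′(0) = -3.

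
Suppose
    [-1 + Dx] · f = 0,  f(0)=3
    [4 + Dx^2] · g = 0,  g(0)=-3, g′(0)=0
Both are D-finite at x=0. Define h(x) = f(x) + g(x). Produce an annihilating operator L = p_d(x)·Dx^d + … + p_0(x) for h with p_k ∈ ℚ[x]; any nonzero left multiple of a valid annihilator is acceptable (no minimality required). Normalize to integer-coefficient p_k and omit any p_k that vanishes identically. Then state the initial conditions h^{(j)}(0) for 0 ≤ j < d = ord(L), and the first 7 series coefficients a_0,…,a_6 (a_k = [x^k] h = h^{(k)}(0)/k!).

f: a_k = 3, 3, 3/2, 1/2, 1/8, 1/40, 1/240, …
g: a_k = -3, 0, 6, 0, -2, 0, 4/15, …
f+g: L₀ = lclm(L_f,L_g), ord ≤ 1+2.
L = -4 + 4·Dx - Dx^2 + Dx^3  (order 3).
h: a_k = 0, 3, 15/2, 1/2, -15/8, 1/40, 13/48, …
ICs: h(0) = 0, h′(0) = 3, h′′(0) = 15.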